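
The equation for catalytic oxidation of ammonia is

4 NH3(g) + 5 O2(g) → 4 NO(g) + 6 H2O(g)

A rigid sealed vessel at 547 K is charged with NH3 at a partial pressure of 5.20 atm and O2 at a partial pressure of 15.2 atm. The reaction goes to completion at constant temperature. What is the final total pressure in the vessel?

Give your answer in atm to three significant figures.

Because the vessel is rigid and T is held at 547 K, work the stoichiometry in partial pressures (P_i = n_iRT/V).
P(O2) required for 5.20 atm of NH3 = (5/4) × 5.20 = 6.500 atm; available 15.2 atm, so NH3 is limiting.
P(O2) remaining = 15.2 − (5/4) × 5.20 = 8.700 atm
P(gaseous products) = (4+6)/4 × 5.20 = 13.00 atm
P_total at 547 K = 8.700 + 13.00 = 21.70 atm

21.7 atm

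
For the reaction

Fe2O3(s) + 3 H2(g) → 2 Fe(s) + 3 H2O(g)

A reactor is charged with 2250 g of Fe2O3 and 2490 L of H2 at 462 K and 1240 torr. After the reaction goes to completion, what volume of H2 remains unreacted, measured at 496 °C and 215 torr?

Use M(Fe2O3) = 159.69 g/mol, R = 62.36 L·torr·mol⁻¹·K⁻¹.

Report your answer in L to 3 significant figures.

n(Fe2O3) = 2250 / 159.69 = 14.09 mol
n(H2) = PV/RT = (1240 × 2490) / (62.36 × 462) = 107.2 mol
For 14.09 mol Fe2O3, stoichiometry requires (3/1) × 14.09 = 42.27 mol H2; 107.2 mol is available, so Fe2O3 is limiting.
n(H2) consumed = (3/1) × 14.09 = 42.27 mol; remaining = 107.2 − 42.27 = 64.93 mol
V(H2) = nRT/P = 64.93 × 62.36 × 769.15 / 215 = 14490 L

14500 L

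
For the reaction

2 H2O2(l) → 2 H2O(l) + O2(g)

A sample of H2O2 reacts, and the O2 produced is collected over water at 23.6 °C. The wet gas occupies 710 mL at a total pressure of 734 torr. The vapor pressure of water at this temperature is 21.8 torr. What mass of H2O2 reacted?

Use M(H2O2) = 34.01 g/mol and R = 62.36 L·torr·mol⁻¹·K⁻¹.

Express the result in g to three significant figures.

P(O2) = 734 − 21.8 = 712.2 torr
n(O2) = PV/RT = (712.2 × 0.7100) / (62.36 × 296.75) = 0.02733 mol
n(H2O2) = (2/1) × 0.02733 = 0.05466 mol
m(H2O2) = 0.05466 × 34.01 = 1.859 g

1.86 g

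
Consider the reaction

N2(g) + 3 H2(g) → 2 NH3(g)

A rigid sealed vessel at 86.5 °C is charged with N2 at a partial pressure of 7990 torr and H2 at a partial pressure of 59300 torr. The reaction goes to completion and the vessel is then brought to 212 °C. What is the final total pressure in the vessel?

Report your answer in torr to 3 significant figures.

69200 torr

At constant V, partial pressures at 86.5 °C are proportional to moles, so apply stoichiometry directly to pressures.
P(H2) required for 7990 torr of N2 = (3/1) × 7990 = 23970 torr; available 59300 torr, so N2 is limiting.
P(H2) remaining = 59300 − (3/1) × 7990 = 35330 torr
P(gaseous products) = (2)/1 × 7990 = 15980 torr
P_total at 86.5 °C = 35330 + 15980 = 51310 torr
Scaling to 212 °C: P = 51310 × 485.15/359.65 = 69210 torr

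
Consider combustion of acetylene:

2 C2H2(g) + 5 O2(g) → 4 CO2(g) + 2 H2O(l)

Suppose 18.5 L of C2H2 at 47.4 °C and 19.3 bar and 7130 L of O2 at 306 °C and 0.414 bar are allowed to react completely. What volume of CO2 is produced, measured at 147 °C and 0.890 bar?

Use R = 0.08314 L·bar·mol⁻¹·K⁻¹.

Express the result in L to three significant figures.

n(C2H2) = PV/RT = (19.3 × 18.5) / (0.08314 × 320.55) = 13.40 mol
n(O2) = PV/RT = (0.414 × 7130) / (0.08314 × 579.15) = 61.30 mol
For 13.40 mol C2H2, stoichiometry requires (5/2) × 13.40 = 33.50 mol O2; 61.30 mol is available, so C2H2 is limiting.
n(CO2) = (4/2) × 13.40 = 26.80 mol
V(CO2) = nRT/P = 26.80 × 0.08314 × 420.15 / 0.890 = 1052 L

1050 L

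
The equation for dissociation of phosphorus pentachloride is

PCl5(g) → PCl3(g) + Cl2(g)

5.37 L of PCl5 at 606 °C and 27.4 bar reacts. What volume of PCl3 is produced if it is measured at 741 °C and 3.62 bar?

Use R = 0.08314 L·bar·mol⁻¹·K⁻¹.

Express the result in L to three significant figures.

n(PCl5) = PV/RT = (27.4 × 5.37) / (0.08314 × 879.15) = 2.013 mol
n(PCl3) = (1/1) × 2.013 = 2.013 mol
V = nRT/P = 2.013 × 0.08314 × 1014.15 / 3.62 = 46.89 L

46.9 L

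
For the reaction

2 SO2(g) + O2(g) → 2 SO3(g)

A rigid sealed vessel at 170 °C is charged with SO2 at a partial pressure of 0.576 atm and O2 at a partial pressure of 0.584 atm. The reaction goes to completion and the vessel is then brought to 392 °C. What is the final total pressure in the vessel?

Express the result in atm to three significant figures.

With V and T fixed, P_i ∝ n_i, so the mole ratios apply directly to partial pressures at 170 °C.
P(O2) required for 0.576 atm of SO2 = (1/2) × 0.576 = 0.2880 atm; available 0.584 atm, so SO2 is limiting.
P(O2) remaining = 0.584 − (1/2) × 0.576 = 0.2960 atm
P(gaseous products) = (2)/2 × 0.576 = 0.5760 atm
P_total at 170 °C = 0.2960 + 0.5760 = 0.8720 atm
Scaling to 392 °C: P = 0.8720 × 665.15/443.15 = 1.309 atm

1.31 atm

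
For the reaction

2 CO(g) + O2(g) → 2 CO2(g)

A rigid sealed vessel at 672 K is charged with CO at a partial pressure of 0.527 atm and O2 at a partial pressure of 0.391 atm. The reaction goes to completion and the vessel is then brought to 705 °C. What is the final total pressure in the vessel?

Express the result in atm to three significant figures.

0.953 atm

At constant V, partial pressures at 672 K are proportional to moles, so apply stoichiometry directly to pressures.
P(O2) required for 0.527 atm of CO = (1/2) × 0.527 = 0.2635 atm; available 0.391 atm, so CO is limiting.
P(O2) remaining = 0.391 − (1/2) × 0.527 = 0.1275 atm
P(gaseous products) = (2)/2 × 0.527 = 0.5270 atm
P_total at 672 K = 0.1275 + 0.5270 = 0.6545 atm
Scaling to 705 °C: P = 0.6545 × 978.15/672 = 0.9527 atm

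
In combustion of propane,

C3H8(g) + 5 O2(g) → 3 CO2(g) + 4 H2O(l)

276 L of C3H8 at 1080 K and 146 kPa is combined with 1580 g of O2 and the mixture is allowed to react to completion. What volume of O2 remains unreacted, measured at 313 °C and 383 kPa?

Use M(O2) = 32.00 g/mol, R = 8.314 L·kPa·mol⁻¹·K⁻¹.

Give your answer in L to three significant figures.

343 L

n(C3H8) = PV/RT = (146 × 276) / (8.314 × 1080) = 4.488 mol
n(O2) = 1580 / 32.00 = 49.38 mol
For 4.488 mol C3H8, stoichiometry requires (5/1) × 4.488 = 22.44 mol O2; 49.38 mol is available, so C3H8 is limiting.
n(O2) consumed = (5/1) × 4.488 = 22.44 mol; remaining = 49.38 − 22.44 = 26.94 mol
V(O2) = nRT/P = 26.94 × 8.314 × 586.15 / 383 = 342.8 L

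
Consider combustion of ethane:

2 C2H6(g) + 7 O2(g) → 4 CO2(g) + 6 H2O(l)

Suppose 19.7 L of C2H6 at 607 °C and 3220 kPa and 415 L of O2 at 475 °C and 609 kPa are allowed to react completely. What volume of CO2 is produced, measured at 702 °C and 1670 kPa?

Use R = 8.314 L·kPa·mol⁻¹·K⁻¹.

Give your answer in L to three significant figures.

n(C2H6) = PV/RT = (3220 × 19.7) / (8.314 × 880.15) = 8.669 mol
n(O2) = PV/RT = (609 × 415) / (8.314 × 748.15) = 40.63 mol
For 8.669 mol C2H6, stoichiometry requires (7/2) × 8.669 = 30.34 mol O2; 40.63 mol is available, so C2H6 is limiting.
n(CO2) = (4/2) × 8.669 = 17.34 mol
V(CO2) = nRT/P = 17.34 × 8.314 × 975.15 / 1670 = 84.18 L

84.2 L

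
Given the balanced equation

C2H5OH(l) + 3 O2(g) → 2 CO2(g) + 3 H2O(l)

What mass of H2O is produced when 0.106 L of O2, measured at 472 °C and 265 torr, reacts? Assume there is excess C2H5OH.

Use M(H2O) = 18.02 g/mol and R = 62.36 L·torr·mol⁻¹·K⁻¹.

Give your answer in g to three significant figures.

n(O2) = PV/RT = (265 × 0.106) / (62.36 × 745.15) = 0.0006045 mol
n(H2O) = (3/3) × 0.0006045 = 0.0006045 mol
m(H2O) = 0.0006045 × 18.02 = 0.01089 g

0.0109 g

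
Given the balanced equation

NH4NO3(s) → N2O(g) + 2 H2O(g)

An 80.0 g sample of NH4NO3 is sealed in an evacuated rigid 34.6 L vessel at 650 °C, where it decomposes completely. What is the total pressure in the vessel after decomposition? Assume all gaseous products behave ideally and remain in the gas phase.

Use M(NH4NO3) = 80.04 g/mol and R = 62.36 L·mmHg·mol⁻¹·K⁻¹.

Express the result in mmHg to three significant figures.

4990 mmHg

n(NH4NO3) = 80.0 / 80.04 = 0.9995 mol
n(gas produced) = (3/1) × 0.9995 = 2.998 mol
P = nRT/V = 2.998 × 62.36 × 923.15 / 34.6 = 4988 mmHg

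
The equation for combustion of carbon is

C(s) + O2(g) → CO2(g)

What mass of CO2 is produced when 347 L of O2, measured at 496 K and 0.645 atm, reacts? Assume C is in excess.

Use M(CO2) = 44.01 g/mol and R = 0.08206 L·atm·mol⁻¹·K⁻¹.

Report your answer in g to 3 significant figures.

n(O2) = PV/RT = (0.645 × 347) / (0.08206 × 496) = 5.499 mol
n(CO2) = (1/1) × 5.499 = 5.499 mol
m(CO2) = 5.499 × 44.01 = 242.0 g

242 g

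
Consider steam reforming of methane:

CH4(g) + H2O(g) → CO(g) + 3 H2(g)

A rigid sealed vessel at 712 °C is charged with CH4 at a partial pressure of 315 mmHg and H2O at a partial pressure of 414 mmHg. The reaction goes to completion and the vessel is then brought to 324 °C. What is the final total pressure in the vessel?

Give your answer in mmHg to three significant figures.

824 mmHg

At constant V, partial pressures at 712 °C are proportional to moles, so apply stoichiometry directly to pressures.
P(H2O) required for 315 mmHg of CH4 = (1/1) × 315 = 315.0 mmHg; available 414 mmHg, so CH4 is limiting.
P(H2O) remaining = 414 − (1/1) × 315 = 99.00 mmHg
P(gaseous products) = (1+3)/1 × 315 = 1260 mmHg
P_total at 712 °C = 99.00 + 1260 = 1359 mmHg
Scaling to 324 °C: P = 1359 × 597.15/985.15 = 823.8 mmHg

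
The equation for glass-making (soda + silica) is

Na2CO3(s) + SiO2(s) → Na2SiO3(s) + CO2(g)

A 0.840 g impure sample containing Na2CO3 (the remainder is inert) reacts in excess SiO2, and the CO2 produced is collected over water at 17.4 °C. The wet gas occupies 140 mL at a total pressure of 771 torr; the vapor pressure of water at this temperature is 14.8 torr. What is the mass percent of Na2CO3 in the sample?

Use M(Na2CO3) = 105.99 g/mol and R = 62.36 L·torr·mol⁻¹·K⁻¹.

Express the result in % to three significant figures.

73.7 %

P(CO2) = 771 − 14.8 = 756.2 torr
n(CO2) = PV/RT = (756.2 × 0.1400) / (62.36 × 290.55) = 0.005843 mol
n(Na2CO3) = (1/1) × 0.005843 = 0.005843 mol
m(Na2CO3) = 0.005843 × 105.99 = 0.6193 g
%Na2CO3 = 0.6193 / 0.840 × 100 = 73.73%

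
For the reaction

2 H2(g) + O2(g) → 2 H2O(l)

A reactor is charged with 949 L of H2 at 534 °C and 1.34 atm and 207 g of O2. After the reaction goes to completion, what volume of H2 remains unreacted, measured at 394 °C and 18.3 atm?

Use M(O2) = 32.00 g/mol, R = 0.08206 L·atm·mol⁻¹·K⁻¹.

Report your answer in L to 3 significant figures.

n(H2) = PV/RT = (1.34 × 949) / (0.08206 × 807.15) = 19.20 mol
n(O2) = 207 / 32.00 = 6.469 mol
For 19.20 mol H2, stoichiometry requires (1/2) × 19.20 = 9.600 mol O2; 6.469 mol is available, so O2 is limiting.
n(H2) consumed = (2/1) × 6.469 = 12.94 mol; remaining = 19.20 − 12.94 = 6.260 mol
V(H2) = nRT/P = 6.260 × 0.08206 × 667.15 / 18.3 = 18.73 L

18.7 L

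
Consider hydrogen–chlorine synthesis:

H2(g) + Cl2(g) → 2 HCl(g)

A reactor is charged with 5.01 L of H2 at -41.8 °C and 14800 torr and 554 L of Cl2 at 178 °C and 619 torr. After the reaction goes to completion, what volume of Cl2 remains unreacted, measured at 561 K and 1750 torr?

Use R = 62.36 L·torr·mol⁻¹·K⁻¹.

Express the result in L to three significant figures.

141 L

n(H2) = PV/RT = (14800 × 5.01) / (62.36 × 231.35) = 5.140 mol
n(Cl2) = PV/RT = (619 × 554) / (62.36 × 451.15) = 12.19 mol
For 5.140 mol H2, stoichiometry requires (1/1) × 5.140 = 5.140 mol Cl2; 12.19 mol is available, so H2 is limiting.
n(Cl2) consumed = (1/1) × 5.140 = 5.140 mol; remaining = 12.19 − 5.140 = 7.050 mol
V(Cl2) = nRT/P = 7.050 × 62.36 × 561 / 1750 = 140.9 L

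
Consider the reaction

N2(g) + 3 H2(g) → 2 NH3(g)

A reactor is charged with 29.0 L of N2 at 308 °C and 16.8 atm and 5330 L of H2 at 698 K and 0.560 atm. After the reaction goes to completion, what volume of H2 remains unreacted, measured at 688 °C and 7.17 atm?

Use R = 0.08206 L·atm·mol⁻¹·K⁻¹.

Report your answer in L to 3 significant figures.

236 L

n(N2) = PV/RT = (16.8 × 29.0) / (0.08206 × 581.15) = 10.22 mol
n(H2) = PV/RT = (0.560 × 5330) / (0.08206 × 698) = 52.11 mol
For 10.22 mol N2, stoichiometry requires (3/1) × 10.22 = 30.66 mol H2; 52.11 mol is available, so N2 is limiting.
n(H2) consumed = (3/1) × 10.22 = 30.66 mol; remaining = 52.11 − 30.66 = 21.45 mol
V(H2) = nRT/P = 21.45 × 0.08206 × 961.15 / 7.17 = 236.0 L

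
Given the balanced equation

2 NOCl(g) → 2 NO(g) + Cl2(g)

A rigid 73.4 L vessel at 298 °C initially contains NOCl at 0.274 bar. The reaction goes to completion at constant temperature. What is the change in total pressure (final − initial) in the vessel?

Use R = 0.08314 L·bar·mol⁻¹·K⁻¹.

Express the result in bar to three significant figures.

0.137 bar

Since T and V are fixed, P_final/P_initial = n_final/n_initial = 3/2.
P_final = (3/2) × 0.274 = 0.4110 bar; ΔP = 0.4110 − 0.274 = 0.1370 bar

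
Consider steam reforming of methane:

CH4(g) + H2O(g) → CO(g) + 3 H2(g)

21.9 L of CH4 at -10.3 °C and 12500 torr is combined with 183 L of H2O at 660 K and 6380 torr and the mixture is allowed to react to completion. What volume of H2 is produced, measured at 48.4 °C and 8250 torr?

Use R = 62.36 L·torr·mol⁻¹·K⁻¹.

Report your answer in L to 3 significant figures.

122 L

n(CH4) = PV/RT = (12500 × 21.9) / (62.36 × 262.85) = 16.70 mol
n(H2O) = PV/RT = (6380 × 183) / (62.36 × 660) = 28.37 mol
For 16.70 mol CH4, stoichiometry requires (1/1) × 16.70 = 16.70 mol H2O; 28.37 mol is available, so CH4 is limiting.
n(H2) = (3/1) × 16.70 = 50.10 mol
V(H2) = nRT/P = 50.10 × 62.36 × 321.55 / 8250 = 121.8 L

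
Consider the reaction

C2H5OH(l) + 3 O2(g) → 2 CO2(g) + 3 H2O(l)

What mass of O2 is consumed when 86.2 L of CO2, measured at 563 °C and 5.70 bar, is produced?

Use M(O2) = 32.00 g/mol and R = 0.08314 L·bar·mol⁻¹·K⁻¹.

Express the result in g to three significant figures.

339 g

n(CO2) = PV/RT = (5.70 × 86.2) / (0.08314 × 836.15) = 7.068 mol
n(O2) = (3/2) × 7.068 = 10.60 mol
m(O2) = 10.60 × 32.00 = 339.2 g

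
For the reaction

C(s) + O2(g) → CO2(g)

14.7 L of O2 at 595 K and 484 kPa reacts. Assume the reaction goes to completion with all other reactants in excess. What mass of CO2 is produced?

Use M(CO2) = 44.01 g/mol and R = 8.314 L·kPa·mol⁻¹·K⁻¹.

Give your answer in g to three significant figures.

63.3 g

n(O2) = PV/RT = (484 × 14.7) / (8.314 × 595) = 1.438 mol
n(CO2) = (1/1) × 1.438 = 1.438 mol
m(CO2) = 1.438 × 44.01 = 63.29 g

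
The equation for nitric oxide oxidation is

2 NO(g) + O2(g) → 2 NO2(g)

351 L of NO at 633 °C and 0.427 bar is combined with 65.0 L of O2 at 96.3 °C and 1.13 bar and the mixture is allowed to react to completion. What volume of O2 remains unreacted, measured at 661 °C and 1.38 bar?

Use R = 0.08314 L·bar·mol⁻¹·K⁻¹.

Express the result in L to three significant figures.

78.6 L

n(NO) = PV/RT = (0.427 × 351) / (0.08314 × 906.15) = 1.989 mol
n(O2) = PV/RT = (1.13 × 65.0) / (0.08314 × 369.45) = 2.391 mol
For 1.989 mol NO, stoichiometry requires (1/2) × 1.989 = 0.9945 mol O2; 2.391 mol is available, so NO is limiting.
n(O2) consumed = (1/2) × 1.989 = 0.9945 mol; remaining = 2.391 − 0.9945 = 1.397 mol
V(O2) = nRT/P = 1.397 × 0.08314 × 934.15 / 1.38 = 78.62 L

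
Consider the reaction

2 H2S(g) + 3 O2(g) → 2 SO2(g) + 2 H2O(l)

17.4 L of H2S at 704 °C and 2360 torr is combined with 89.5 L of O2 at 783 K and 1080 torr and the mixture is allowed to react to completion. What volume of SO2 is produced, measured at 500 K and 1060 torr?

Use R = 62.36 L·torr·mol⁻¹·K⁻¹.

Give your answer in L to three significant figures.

19.8 L

n(H2S) = PV/RT = (2360 × 17.4) / (62.36 × 977.15) = 0.6739 mol
n(O2) = PV/RT = (1080 × 89.5) / (62.36 × 783) = 1.980 mol
For 0.6739 mol H2S, stoichiometry requires (3/2) × 0.6739 = 1.011 mol O2; 1.980 mol is available, so H2S is limiting.
n(SO2) = (2/2) × 0.6739 = 0.6739 mol
V(SO2) = nRT/P = 0.6739 × 62.36 × 500 / 1060 = 19.82 L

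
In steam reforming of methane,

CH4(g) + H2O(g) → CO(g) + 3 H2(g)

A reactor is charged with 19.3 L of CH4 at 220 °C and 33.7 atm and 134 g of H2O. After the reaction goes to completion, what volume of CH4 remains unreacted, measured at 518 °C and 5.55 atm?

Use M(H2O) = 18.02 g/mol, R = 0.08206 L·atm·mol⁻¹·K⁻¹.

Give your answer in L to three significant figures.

101 L

n(CH4) = PV/RT = (33.7 × 19.3) / (0.08206 × 493.15) = 16.07 mol
n(H2O) = 134 / 18.02 = 7.436 mol
For 16.07 mol CH4, stoichiometry requires (1/1) × 16.07 = 16.07 mol H2O; 7.436 mol is available, so H2O is limiting.
n(CH4) consumed = (1/1) × 7.436 = 7.436 mol; remaining = 16.07 − 7.436 = 8.634 mol
V(CH4) = nRT/P = 8.634 × 0.08206 × 791.15 / 5.55 = 101.0 L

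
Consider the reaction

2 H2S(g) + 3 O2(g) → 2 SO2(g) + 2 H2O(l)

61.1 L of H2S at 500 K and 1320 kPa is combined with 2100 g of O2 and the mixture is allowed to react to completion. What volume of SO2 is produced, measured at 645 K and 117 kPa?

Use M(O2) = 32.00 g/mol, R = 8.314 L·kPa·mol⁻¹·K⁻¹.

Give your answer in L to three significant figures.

889 L

n(H2S) = PV/RT = (1320 × 61.1) / (8.314 × 500) = 19.40 mol
n(O2) = 2100 / 32.00 = 65.62 mol
For 19.40 mol H2S, stoichiometry requires (3/2) × 19.40 = 29.10 mol O2; 65.62 mol is available, so H2S is limiting.
n(SO2) = (2/2) × 19.40 = 19.40 mol
V(SO2) = nRT/P = 19.40 × 8.314 × 645 / 117 = 889.2 L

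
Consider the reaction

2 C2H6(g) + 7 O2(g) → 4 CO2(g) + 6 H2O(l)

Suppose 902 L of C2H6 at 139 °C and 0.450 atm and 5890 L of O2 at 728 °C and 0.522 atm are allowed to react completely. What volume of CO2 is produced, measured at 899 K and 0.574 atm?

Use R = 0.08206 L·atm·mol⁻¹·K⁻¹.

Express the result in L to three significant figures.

2750 L

n(C2H6) = PV/RT = (0.450 × 902) / (0.08206 × 412.15) = 12.00 mol
n(O2) = PV/RT = (0.522 × 5890) / (0.08206 × 1001.15) = 37.42 mol
For 12.00 mol C2H6, stoichiometry requires (7/2) × 12.00 = 42.00 mol O2; 37.42 mol is available, so O2 is limiting.
n(CO2) = (4/7) × 37.42 = 21.38 mol
V(CO2) = nRT/P = 21.38 × 0.08206 × 899 / 0.574 = 2748 L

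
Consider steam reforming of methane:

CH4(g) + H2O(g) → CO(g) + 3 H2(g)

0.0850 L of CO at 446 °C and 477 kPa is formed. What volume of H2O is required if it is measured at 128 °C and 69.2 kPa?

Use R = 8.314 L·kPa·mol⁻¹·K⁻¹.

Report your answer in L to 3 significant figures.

0.327 L

n(CO) = PV/RT = (477 × 0.0850) / (8.314 × 719.15) = 0.006781 mol
n(H2O) = (1/1) × 0.006781 = 0.006781 mol
V = nRT/P = 0.006781 × 8.314 × 401.15 / 69.2 = 0.3268 L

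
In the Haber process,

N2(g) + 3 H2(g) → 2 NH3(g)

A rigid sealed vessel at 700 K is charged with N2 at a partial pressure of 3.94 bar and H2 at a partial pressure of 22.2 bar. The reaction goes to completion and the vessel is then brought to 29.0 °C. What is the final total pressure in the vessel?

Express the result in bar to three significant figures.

Because the vessel is rigid and T is held at 700 K, work the stoichiometry in partial pressures (P_i = n_iRT/V).
P(H2) required for 3.94 bar of N2 = (3/1) × 3.94 = 11.82 bar; available 22.2 bar, so N2 is limiting.
P(H2) remaining = 22.2 − (3/1) × 3.94 = 10.38 bar
P(gaseous products) = (2)/1 × 3.94 = 7.880 bar
P_total at 700 K = 10.38 + 7.880 = 18.26 bar
Scaling to 29.0 °C: P = 18.26 × 302.15/700 = 7.882 bar

7.88 bar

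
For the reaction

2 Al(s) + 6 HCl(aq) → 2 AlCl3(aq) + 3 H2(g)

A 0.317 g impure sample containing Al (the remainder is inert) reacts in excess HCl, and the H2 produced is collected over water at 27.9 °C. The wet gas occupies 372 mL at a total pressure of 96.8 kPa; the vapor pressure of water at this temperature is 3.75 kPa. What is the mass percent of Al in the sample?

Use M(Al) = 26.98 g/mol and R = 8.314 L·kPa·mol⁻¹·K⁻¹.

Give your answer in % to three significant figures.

P(H2) = 96.8 − 3.75 = 93.05 kPa
n(H2) = PV/RT = (93.05 × 0.3720) / (8.314 × 301.05) = 0.01383 mol
n(Al) = (2/3) × 0.01383 = 0.009220 mol
m(Al) = 0.009220 × 26.98 = 0.2488 g
%Al = 0.2488 / 0.317 × 100 = 78.49%

78.5 %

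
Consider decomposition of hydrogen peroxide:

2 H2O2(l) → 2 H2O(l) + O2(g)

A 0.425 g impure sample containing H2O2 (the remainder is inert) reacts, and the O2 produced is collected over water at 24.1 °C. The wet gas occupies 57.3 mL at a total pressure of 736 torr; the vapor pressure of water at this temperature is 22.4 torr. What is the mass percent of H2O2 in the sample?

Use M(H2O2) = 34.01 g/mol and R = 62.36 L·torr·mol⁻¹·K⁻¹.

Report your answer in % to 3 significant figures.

P(O2) = 736 − 22.4 = 713.6 torr
n(O2) = PV/RT = (713.6 × 0.05730) / (62.36 × 297.25) = 0.002206 mol
n(H2O2) = (2/1) × 0.002206 = 0.004412 mol
m(H2O2) = 0.004412 × 34.01 = 0.1501 g
%H2O2 = 0.1501 / 0.425 × 100 = 35.32%

35.3 %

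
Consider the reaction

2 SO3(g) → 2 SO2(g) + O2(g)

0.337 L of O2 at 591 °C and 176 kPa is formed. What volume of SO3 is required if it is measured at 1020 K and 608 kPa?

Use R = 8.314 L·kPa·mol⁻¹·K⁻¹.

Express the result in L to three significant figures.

n(O2) = PV/RT = (176 × 0.337) / (8.314 × 864.15) = 0.008256 mol
n(SO3) = (2/1) × 0.008256 = 0.01651 mol
V = nRT/P = 0.01651 × 8.314 × 1020 / 608 = 0.2303 L

0.230 L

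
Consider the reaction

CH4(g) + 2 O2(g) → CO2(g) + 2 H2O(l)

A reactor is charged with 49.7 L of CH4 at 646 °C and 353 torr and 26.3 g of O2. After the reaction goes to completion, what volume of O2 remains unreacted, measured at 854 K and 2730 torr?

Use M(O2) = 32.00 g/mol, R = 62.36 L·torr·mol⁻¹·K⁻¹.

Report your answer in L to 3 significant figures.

n(CH4) = PV/RT = (353 × 49.7) / (62.36 × 919.15) = 0.3061 mol
n(O2) = 26.3 / 32.00 = 0.8219 mol
For 0.3061 mol CH4, stoichiometry requires (2/1) × 0.3061 = 0.6122 mol O2; 0.8219 mol is available, so CH4 is limiting.
n(O2) consumed = (2/1) × 0.3061 = 0.6122 mol; remaining = 0.8219 − 0.6122 = 0.2097 mol
V(O2) = nRT/P = 0.2097 × 62.36 × 854 / 2730 = 4.091 L

4.09 L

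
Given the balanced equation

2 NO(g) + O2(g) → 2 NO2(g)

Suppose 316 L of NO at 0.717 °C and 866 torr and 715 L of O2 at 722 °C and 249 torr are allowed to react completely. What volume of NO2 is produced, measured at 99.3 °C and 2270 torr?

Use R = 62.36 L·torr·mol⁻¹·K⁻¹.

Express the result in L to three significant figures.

n(NO) = PV/RT = (866 × 316) / (62.36 × 273.867) = 16.02 mol
n(O2) = PV/RT = (249 × 715) / (62.36 × 995.15) = 2.869 mol
For 16.02 mol NO, stoichiometry requires (1/2) × 16.02 = 8.010 mol O2; 2.869 mol is available, so O2 is limiting.
n(NO2) = (2/1) × 2.869 = 5.738 mol
V(NO2) = nRT/P = 5.738 × 62.36 × 372.45 / 2270 = 58.71 L

58.7 L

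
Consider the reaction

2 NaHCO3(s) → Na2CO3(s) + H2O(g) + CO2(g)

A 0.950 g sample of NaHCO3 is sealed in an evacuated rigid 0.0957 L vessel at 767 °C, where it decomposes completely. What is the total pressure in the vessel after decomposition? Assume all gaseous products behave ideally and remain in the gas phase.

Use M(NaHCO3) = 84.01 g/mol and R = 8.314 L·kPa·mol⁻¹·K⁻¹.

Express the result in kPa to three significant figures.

1020 kPa

n(NaHCO3) = 0.950 / 84.01 = 0.01131 mol
n(gas produced) = (2/2) × 0.01131 = 0.01131 mol
P = nRT/V = 0.01131 × 8.314 × 1040.15 / 0.0957 = 1022 kPa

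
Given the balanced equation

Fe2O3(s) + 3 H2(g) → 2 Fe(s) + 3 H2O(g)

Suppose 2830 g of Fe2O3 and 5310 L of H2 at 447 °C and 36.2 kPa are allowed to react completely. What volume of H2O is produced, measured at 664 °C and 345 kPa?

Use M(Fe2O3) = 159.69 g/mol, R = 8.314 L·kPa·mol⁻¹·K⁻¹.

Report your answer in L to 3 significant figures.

725 L

n(Fe2O3) = 2830 / 159.69 = 17.72 mol
n(H2) = PV/RT = (36.2 × 5310) / (8.314 × 720.15) = 32.10 mol
For 17.72 mol Fe2O3, stoichiometry requires (3/1) × 17.72 = 53.16 mol H2; 32.10 mol is available, so H2 is limiting.
n(H2O) = (3/3) × 32.10 = 32.10 mol
V(H2O) = nRT/P = 32.10 × 8.314 × 937.15 / 345 = 724.9 L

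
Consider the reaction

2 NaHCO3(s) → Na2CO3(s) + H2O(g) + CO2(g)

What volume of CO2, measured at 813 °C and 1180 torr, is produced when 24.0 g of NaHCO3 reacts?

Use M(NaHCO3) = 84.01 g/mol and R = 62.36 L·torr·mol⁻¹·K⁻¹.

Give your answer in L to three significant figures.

n(NaHCO3) = 24.00 / 84.01 = 0.2857 mol
n(CO2) = (1/2) × 0.2857 = 0.1429 mol
V = nRT/P = 0.1429 × 62.36 × 1086.15 / 1180 = 8.202 L

8.20 L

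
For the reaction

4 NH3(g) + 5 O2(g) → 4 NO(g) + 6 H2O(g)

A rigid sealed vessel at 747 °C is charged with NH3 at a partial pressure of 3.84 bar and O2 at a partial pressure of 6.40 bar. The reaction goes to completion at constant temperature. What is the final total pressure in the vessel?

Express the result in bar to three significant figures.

At constant V, partial pressures at 747 °C are proportional to moles, so apply stoichiometry directly to pressures.
P(O2) required for 3.84 bar of NH3 = (5/4) × 3.84 = 4.800 bar; available 6.40 bar, so NH3 is limiting.
P(O2) remaining = 6.40 − (5/4) × 3.84 = 1.600 bar
P(gaseous products) = (4+6)/4 × 3.84 = 9.600 bar
P_total at 747 °C = 1.600 + 9.600 = 11.20 bar

11.2 bar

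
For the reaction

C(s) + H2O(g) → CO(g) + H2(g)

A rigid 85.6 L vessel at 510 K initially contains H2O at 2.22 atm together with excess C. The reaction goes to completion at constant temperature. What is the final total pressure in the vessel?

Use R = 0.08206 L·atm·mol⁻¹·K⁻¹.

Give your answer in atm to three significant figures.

Since T and V are fixed, P_final/P_initial = n_final/n_initial = 2/1.
P_final = (2/1) × 2.22 = 4.440 atm

4.44 atm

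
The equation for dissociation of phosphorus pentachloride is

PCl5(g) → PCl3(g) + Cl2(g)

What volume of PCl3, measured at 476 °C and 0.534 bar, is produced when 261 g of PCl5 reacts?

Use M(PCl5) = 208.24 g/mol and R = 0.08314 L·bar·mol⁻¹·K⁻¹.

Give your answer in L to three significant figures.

146 L

n(PCl5) = 261.0 / 208.24 = 1.253 mol
n(PCl3) = (1/1) × 1.253 = 1.253 mol
V = nRT/P = 1.253 × 0.08314 × 749.15 / 0.534 = 146.1 L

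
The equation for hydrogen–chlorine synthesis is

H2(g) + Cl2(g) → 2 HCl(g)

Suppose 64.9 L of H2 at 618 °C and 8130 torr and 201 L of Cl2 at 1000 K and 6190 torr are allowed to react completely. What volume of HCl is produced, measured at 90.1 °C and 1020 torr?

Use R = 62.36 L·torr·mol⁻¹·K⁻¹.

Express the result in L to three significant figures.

n(H2) = PV/RT = (8130 × 64.9) / (62.36 × 891.15) = 9.495 mol
n(Cl2) = PV/RT = (6190 × 201) / (62.36 × 1000) = 19.95 mol
For 9.495 mol H2, stoichiometry requires (1/1) × 9.495 = 9.495 mol Cl2; 19.95 mol is available, so H2 is limiting.
n(HCl) = (2/1) × 9.495 = 18.99 mol
V(HCl) = nRT/P = 18.99 × 62.36 × 363.25 / 1020 = 421.7 L

422 L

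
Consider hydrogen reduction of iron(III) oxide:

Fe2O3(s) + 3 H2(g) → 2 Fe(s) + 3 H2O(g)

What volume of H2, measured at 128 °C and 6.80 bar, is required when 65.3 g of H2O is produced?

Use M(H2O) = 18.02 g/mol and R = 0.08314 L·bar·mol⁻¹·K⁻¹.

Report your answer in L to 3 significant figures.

17.8 L

n(H2O) = 65.30 / 18.02 = 3.624 mol
n(H2) = (3/3) × 3.624 = 3.624 mol
V = nRT/P = 3.624 × 0.08314 × 401.15 / 6.80 = 17.77 L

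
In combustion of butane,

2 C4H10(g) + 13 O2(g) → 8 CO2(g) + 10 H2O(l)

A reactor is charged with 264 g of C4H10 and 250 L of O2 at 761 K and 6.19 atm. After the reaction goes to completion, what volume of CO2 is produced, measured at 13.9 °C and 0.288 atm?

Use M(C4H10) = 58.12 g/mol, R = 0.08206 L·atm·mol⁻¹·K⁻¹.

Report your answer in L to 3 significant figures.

1250 L

n(C4H10) = 264 / 58.12 = 4.542 mol
n(O2) = PV/RT = (6.19 × 250) / (0.08206 × 761) = 24.78 mol
For 4.542 mol C4H10, stoichiometry requires (13/2) × 4.542 = 29.52 mol O2; 24.78 mol is available, so O2 is limiting.
n(CO2) = (8/13) × 24.78 = 15.25 mol
V(CO2) = nRT/P = 15.25 × 0.08206 × 287.05 / 0.288 = 1247 L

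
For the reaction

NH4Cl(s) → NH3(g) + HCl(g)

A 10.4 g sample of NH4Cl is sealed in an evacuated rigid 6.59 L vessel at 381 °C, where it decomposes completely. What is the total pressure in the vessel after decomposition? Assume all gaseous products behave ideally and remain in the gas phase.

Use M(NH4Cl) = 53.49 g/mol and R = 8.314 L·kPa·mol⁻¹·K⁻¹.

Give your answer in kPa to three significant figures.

321 kPa

n(NH4Cl) = 10.4 / 53.49 = 0.1944 mol
n(gas produced) = (2/1) × 0.1944 = 0.3888 mol
P = nRT/V = 0.3888 × 8.314 × 654.15 / 6.59 = 320.9 kPa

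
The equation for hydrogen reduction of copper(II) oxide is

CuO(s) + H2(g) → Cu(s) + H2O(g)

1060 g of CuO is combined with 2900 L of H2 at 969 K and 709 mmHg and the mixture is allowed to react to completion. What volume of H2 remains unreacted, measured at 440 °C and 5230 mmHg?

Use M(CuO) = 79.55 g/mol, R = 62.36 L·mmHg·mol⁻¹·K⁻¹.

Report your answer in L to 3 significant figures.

176 L

n(CuO) = 1060 / 79.55 = 13.32 mol
n(H2) = PV/RT = (709 × 2900) / (62.36 × 969) = 34.03 mol
For 13.32 mol CuO, stoichiometry requires (1/1) × 13.32 = 13.32 mol H2; 34.03 mol is available, so CuO is limiting.
n(H2) consumed = (1/1) × 13.32 = 13.32 mol; remaining = 34.03 − 13.32 = 20.71 mol
V(H2) = nRT/P = 20.71 × 62.36 × 713.15 / 5230 = 176.1 L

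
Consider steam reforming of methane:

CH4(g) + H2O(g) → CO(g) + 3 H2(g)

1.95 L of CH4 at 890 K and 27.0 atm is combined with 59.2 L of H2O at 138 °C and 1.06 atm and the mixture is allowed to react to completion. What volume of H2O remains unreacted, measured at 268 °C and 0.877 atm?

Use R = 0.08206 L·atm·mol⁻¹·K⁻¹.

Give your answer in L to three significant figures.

57.7 L

n(CH4) = PV/RT = (27.0 × 1.95) / (0.08206 × 890) = 0.7209 mol
n(H2O) = PV/RT = (1.06 × 59.2) / (0.08206 × 411.15) = 1.860 mol
For 0.7209 mol CH4, stoichiometry requires (1/1) × 0.7209 = 0.7209 mol H2O; 1.860 mol is available, so CH4 is limiting.
n(H2O) consumed = (1/1) × 0.7209 = 0.7209 mol; remaining = 1.860 − 0.7209 = 1.139 mol
V(H2O) = nRT/P = 1.139 × 0.08206 × 541.15 / 0.877 = 57.67 L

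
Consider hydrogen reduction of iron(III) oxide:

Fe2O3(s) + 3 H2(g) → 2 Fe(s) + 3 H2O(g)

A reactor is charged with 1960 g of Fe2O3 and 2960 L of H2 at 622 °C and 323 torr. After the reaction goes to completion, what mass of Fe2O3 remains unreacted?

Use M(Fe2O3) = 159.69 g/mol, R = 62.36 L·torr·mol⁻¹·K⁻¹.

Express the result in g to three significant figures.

n(Fe2O3) = 1960 / 159.69 = 12.27 mol
n(H2) = PV/RT = (323 × 2960) / (62.36 × 895.15) = 17.13 mol
For 12.27 mol Fe2O3, stoichiometry requires (3/1) × 12.27 = 36.81 mol H2; 17.13 mol is available, so H2 is limiting.
n(Fe2O3) consumed = (1/3) × 17.13 = 5.710 mol; remaining = 12.27 − 5.710 = 6.560 mol
m(Fe2O3) = 6.560 × 159.69 = 1048 g

1050 g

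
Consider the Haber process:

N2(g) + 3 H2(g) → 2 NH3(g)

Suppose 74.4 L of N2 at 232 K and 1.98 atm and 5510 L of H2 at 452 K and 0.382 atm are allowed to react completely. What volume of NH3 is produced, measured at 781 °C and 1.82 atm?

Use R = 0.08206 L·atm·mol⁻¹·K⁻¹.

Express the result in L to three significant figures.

n(N2) = PV/RT = (1.98 × 74.4) / (0.08206 × 232) = 7.738 mol
n(H2) = PV/RT = (0.382 × 5510) / (0.08206 × 452) = 56.75 mol
For 7.738 mol N2, stoichiometry requires (3/1) × 7.738 = 23.21 mol H2; 56.75 mol is available, so N2 is limiting.
n(NH3) = (2/1) × 7.738 = 15.48 mol
V(NH3) = nRT/P = 15.48 × 0.08206 × 1054.15 / 1.82 = 735.8 L

736 L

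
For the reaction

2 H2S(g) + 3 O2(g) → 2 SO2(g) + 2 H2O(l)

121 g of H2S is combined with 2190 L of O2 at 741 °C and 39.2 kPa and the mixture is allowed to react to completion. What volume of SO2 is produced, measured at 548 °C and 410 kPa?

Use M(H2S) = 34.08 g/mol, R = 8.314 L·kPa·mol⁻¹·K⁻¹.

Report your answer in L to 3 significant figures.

n(H2S) = 121 / 34.08 = 3.550 mol
n(O2) = PV/RT = (39.2 × 2190) / (8.314 × 1014.15) = 10.18 mol
For 3.550 mol H2S, stoichiometry requires (3/2) × 3.550 = 5.325 mol O2; 10.18 mol is available, so H2S is limiting.
n(SO2) = (2/2) × 3.550 = 3.550 mol
V(SO2) = nRT/P = 3.550 × 8.314 × 821.15 / 410 = 59.11 L

59.1 L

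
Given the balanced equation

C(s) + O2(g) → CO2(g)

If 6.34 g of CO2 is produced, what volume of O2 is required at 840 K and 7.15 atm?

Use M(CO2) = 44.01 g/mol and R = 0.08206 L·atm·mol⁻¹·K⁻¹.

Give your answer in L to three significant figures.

1.39 L

n(CO2) = 6.340 / 44.01 = 0.1441 mol
n(O2) = (1/1) × 0.1441 = 0.1441 mol
V = nRT/P = 0.1441 × 0.08206 × 840 / 7.15 = 1.389 L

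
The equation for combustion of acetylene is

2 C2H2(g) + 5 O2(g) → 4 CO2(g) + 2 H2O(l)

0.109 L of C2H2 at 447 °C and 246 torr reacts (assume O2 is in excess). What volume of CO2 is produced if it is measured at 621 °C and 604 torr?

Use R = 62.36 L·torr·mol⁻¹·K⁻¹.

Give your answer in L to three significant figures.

n(C2H2) = PV/RT = (246 × 0.109) / (62.36 × 720.15) = 0.0005971 mol
n(CO2) = (4/2) × 0.0005971 = 0.001194 mol
V = nRT/P = 0.001194 × 62.36 × 894.15 / 604 = 0.1102 L

0.110 L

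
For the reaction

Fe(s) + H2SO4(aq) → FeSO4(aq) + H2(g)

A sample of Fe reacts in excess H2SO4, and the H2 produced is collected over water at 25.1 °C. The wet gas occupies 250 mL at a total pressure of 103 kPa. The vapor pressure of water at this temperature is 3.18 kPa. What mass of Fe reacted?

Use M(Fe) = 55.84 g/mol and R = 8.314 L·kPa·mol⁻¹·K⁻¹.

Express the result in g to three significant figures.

0.562 g

P(H2) = 103 − 3.18 = 99.82 kPa
n(H2) = PV/RT = (99.82 × 0.2500) / (8.314 × 298.25) = 0.01006 mol
n(Fe) = (1/1) × 0.01006 = 0.01006 mol
m(Fe) = 0.01006 × 55.84 = 0.5618 g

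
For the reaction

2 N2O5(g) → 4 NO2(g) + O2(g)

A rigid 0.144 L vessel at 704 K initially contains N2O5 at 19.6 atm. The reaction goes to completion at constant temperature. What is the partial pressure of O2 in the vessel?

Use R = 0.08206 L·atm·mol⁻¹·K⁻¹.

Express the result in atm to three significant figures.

9.80 atm

n(N2O5)₀ = PV/RT = (19.6 × 0.144) / (0.08206 × 704) = 0.04886 mol
n(O2) = (1/2) × 0.04886 = 0.02443 mol
P(O2) = nRT/V = 0.02443 × 0.08206 × 704 / 0.144 = 9.801 atm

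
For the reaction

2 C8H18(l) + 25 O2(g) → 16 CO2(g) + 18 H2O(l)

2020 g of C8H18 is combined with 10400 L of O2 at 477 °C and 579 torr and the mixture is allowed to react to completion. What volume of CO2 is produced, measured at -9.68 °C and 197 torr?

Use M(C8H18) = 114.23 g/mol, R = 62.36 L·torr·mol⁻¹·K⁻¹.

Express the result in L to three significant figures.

6870 L

n(C8H18) = 2020 / 114.23 = 17.68 mol
n(O2) = PV/RT = (579 × 10400) / (62.36 × 750.15) = 128.7 mol
For 17.68 mol C8H18, stoichiometry requires (25/2) × 17.68 = 221.0 mol O2; 128.7 mol is available, so O2 is limiting.
n(CO2) = (16/25) × 128.7 = 82.37 mol
V(CO2) = nRT/P = 82.37 × 62.36 × 263.47 / 197 = 6870 L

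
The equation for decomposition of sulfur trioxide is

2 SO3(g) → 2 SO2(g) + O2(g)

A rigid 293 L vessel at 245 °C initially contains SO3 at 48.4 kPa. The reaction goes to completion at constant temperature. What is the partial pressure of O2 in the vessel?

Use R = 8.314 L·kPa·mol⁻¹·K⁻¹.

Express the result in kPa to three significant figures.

n(SO3)₀ = PV/RT = (48.4 × 293) / (8.314 × 518.15) = 3.292 mol
n(O2) = (1/2) × 3.292 = 1.646 mol
P(O2) = nRT/V = 1.646 × 8.314 × 518.15 / 293 = 24.20 kPa

24.2 kPa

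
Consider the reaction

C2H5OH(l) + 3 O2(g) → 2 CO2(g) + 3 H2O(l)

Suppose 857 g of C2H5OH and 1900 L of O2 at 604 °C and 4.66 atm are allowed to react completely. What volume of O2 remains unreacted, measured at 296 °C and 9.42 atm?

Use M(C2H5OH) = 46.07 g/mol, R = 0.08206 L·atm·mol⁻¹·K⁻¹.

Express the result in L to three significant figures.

n(C2H5OH) = 857 / 46.07 = 18.60 mol
n(O2) = PV/RT = (4.66 × 1900) / (0.08206 × 877.15) = 123.0 mol
For 18.60 mol C2H5OH, stoichiometry requires (3/1) × 18.60 = 55.80 mol O2; 123.0 mol is available, so C2H5OH is limiting.
n(O2) consumed = (3/1) × 18.60 = 55.80 mol; remaining = 123.0 − 55.80 = 67.20 mol
V(O2) = nRT/P = 67.20 × 0.08206 × 569.15 / 9.42 = 333.2 L

333 L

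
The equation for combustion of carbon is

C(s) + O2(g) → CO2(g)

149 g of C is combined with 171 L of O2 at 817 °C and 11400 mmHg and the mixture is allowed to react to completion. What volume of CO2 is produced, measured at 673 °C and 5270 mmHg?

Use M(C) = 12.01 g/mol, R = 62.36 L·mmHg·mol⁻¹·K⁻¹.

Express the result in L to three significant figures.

n(C) = 149 / 12.01 = 12.41 mol
n(O2) = PV/RT = (11400 × 171) / (62.36 × 1090.15) = 28.68 mol
For 12.41 mol C, stoichiometry requires (1/1) × 12.41 = 12.41 mol O2; 28.68 mol is available, so C is limiting.
n(CO2) = (1/1) × 12.41 = 12.41 mol
V(CO2) = nRT/P = 12.41 × 62.36 × 946.15 / 5270 = 138.9 L

139 L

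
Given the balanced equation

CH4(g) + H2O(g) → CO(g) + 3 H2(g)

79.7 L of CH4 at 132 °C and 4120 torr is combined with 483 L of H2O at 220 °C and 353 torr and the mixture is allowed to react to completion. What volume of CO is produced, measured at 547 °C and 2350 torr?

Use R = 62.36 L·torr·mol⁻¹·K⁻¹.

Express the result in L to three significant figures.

121 L

n(CH4) = PV/RT = (4120 × 79.7) / (62.36 × 405.15) = 13.00 mol
n(H2O) = PV/RT = (353 × 483) / (62.36 × 493.15) = 5.544 mol
For 13.00 mol CH4, stoichiometry requires (1/1) × 13.00 = 13.00 mol H2O; 5.544 mol is available, so H2O is limiting.
n(CO) = (1/1) × 5.544 = 5.544 mol
V(CO) = nRT/P = 5.544 × 62.36 × 820.15 / 2350 = 120.7 L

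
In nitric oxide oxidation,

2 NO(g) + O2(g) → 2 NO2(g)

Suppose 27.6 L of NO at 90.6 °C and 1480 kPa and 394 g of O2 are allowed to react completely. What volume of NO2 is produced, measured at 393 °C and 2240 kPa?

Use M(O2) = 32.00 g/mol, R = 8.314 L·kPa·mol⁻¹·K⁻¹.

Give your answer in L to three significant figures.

33.4 L

n(NO) = PV/RT = (1480 × 27.6) / (8.314 × 363.75) = 13.51 mol
n(O2) = 394 / 32.00 = 12.31 mol
For 13.51 mol NO, stoichiometry requires (1/2) × 13.51 = 6.755 mol O2; 12.31 mol is available, so NO is limiting.
n(NO2) = (2/2) × 13.51 = 13.51 mol
V(NO2) = nRT/P = 13.51 × 8.314 × 666.15 / 2240 = 33.40 L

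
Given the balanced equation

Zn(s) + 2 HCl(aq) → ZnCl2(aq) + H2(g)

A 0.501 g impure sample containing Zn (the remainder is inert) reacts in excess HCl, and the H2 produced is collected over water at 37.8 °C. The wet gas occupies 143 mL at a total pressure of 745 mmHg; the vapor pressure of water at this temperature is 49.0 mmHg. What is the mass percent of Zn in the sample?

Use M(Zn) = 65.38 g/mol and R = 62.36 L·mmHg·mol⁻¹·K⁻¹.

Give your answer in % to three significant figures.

67.0 %

P(H2) = 745 − 49.0 = 696.0 mmHg
n(H2) = PV/RT = (696.0 × 0.1430) / (62.36 × 310.95) = 0.005133 mol
n(Zn) = (1/1) × 0.005133 = 0.005133 mol
m(Zn) = 0.005133 × 65.38 = 0.3356 g
%Zn = 0.3356 / 0.501 × 100 = 66.99%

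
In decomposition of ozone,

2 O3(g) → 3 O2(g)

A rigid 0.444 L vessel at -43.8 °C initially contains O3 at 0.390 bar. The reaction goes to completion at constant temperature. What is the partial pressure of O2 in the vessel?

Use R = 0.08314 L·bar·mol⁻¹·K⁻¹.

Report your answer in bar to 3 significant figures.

0.585 bar

n(O3)₀ = PV/RT = (0.390 × 0.444) / (0.08314 × 229.35) = 0.009081 mol
n(O2) = (3/2) × 0.009081 = 0.01362 mol
P(O2) = nRT/V = 0.01362 × 0.08314 × 229.35 / 0.444 = 0.5849 bar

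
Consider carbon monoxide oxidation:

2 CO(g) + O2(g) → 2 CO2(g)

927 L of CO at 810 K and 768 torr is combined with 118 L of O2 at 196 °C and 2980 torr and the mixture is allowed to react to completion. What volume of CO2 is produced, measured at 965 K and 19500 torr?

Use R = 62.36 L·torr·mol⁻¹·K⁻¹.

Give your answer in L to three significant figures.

43.5 L

n(CO) = PV/RT = (768 × 927) / (62.36 × 810) = 14.09 mol
n(O2) = PV/RT = (2980 × 118) / (62.36 × 469.15) = 12.02 mol
For 14.09 mol CO, stoichiometry requires (1/2) × 14.09 = 7.045 mol O2; 12.02 mol is available, so CO is limiting.
n(CO2) = (2/2) × 14.09 = 14.09 mol
V(CO2) = nRT/P = 14.09 × 62.36 × 965 / 19500 = 43.48 L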